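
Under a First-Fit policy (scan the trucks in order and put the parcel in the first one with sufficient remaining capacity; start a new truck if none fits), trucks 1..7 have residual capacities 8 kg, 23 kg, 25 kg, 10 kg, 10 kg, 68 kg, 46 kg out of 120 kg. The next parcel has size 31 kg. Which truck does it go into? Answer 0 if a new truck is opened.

Trucks with room: truck 6 (68 kg), truck 7 (46 kg).
The first with room is truck 6.

6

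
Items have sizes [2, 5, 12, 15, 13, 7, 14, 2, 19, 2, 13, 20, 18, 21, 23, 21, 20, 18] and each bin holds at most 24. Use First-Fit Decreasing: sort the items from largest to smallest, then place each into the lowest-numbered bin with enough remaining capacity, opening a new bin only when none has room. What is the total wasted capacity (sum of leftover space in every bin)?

67

Sorted descending: 23, 21, 21, 20, 20, 19, 18, 18, 15, 14, 13, 13, 12, 7, 5, 2, 2, 2.
Put 23 in bin 1; 1 remain.
Put 21 in bin 2; 3 remain.
Put 21 in bin 3; 3 remain.
Put 20 in bin 4; 4 remain.
Put 20 in bin 5; 4 remain.
Put 19 in bin 6; 5 remain.
Put 18 in bin 7; 6 remain.
Put 18 in bin 8; 6 remain.
Put 15 in bin 9; 9 remain.
Put 14 in bin 10; 10 remain.
Put 13 in bin 11; 11 remain.
Put 13 in bin 12; 11 remain.
Put 12 in bin 13; 12 remain.
Put 7 in bin 9; 2 remain.
Put 5 in bin 6; 0 remain.
Put 2 in bin 2; 1 remain.
Put 2 in bin 3; 1 remain.
Put 2 in bin 4; 2 remain.
13 bins × 24 = 312; used 245; unused 67.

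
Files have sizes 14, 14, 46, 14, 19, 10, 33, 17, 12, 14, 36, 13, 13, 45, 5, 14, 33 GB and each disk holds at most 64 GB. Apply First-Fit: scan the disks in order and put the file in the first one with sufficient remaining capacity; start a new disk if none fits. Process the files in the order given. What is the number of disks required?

disk 1: place 14 GB, 50 GB left
disk 1: place 14 GB, 36 GB left
disk 2: place 46 GB, 18 GB left
disk 1: place 14 GB, 22 GB left
disk 1: place 19 GB, 3 GB left
disk 2: place 10 GB, 8 GB left
disk 3: place 33 GB, 31 GB left
disk 3: place 17 GB, 14 GB left
disk 3: place 12 GB, 2 GB left
disk 4: place 14 GB, 50 GB left
disk 4: place 36 GB, 14 GB left
disk 4: place 13 GB, 1 GB left
disk 5: place 13 GB, 51 GB left
disk 5: place 45 GB, 6 GB left
disk 2: place 5 GB, 3 GB left
disk 6: place 14 GB, 50 GB left
disk 6: place 33 GB, 17 GB left

6 disks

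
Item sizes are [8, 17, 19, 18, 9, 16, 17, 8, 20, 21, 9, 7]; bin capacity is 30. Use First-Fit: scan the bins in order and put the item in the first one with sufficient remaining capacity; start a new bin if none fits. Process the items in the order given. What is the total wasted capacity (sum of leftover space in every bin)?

41

8 → bin 1 (remaining 22)
17 → bin 1 (remaining 5)
19 → bin 2 (remaining 11)
18 → bin 3 (remaining 12)
9 → bin 2 (remaining 2)
16 → bin 4 (remaining 14)
17 → bin 5 (remaining 13)
8 → bin 3 (remaining 4)
20 → bin 6 (remaining 10)
21 → bin 7 (remaining 9)
9 → bin 4 (remaining 5)
7 → bin 5 (remaining 6)
7 bins × 30 = 210; used 169; unused 41.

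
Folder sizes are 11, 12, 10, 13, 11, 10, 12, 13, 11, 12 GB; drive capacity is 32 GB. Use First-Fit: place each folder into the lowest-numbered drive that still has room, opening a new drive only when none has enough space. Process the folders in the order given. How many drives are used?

5 drives

11 GB → drive 1 (remaining 21 GB)
12 GB → drive 1 (remaining 9 GB)
10 GB → drive 2 (remaining 22 GB)
13 GB → drive 2 (remaining 9 GB)
11 GB → drive 3 (remaining 21 GB)
10 GB → drive 3 (remaining 11 GB)
12 GB → drive 4 (remaining 20 GB)
13 GB → drive 4 (remaining 7 GB)
11 GB → drive 3 (remaining 0 GB)
12 GB → drive 5 (remaining 20 GB)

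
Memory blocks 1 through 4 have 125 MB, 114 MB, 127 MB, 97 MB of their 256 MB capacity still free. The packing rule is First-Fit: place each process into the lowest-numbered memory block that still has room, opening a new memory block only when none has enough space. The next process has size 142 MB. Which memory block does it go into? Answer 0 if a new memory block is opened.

0

No memory block has ≥ 142 MB free, so a new memory block is opened.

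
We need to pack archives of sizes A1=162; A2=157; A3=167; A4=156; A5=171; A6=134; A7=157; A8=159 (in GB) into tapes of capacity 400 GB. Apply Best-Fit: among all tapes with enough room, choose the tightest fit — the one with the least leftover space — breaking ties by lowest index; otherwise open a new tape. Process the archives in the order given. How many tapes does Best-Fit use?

4

A1 (162 GB) → tape 1 (remaining 238 GB)
A2 (157 GB) → tape 1 (remaining 81 GB)
A3 (167 GB) → tape 2 (remaining 233 GB)
A4 (156 GB) → tape 2 (remaining 77 GB)
A5 (171 GB) → tape 3 (remaining 229 GB)
A6 (134 GB) → tape 3 (remaining 95 GB)
A7 (157 GB) → tape 4 (remaining 243 GB)
A8 (159 GB) → tape 4 (remaining 84 GB)
Final tapes: [162,157] [167,156] [171,134] [157,159].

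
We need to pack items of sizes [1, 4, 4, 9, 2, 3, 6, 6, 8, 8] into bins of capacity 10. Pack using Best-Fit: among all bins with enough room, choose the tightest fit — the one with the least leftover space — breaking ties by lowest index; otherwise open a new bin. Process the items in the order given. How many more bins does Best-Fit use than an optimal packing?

1

Best-Fit: [1,4,4] [9] [2,3] [6] [6] [8] [8] → 7 bins.
Total size 51; any packing needs at least ⌈51/10⌉ = 6 bins.
An optimal packing achieves that bound: [9,1] [8,2] [8] [6,4] [6,4] [3] → 6 bins.
Excess: 7 − 6 = 1.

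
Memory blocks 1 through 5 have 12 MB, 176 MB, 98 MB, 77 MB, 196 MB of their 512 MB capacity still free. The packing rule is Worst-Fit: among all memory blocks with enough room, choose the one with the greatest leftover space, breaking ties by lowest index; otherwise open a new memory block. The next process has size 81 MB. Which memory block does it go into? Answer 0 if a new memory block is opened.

Memory blocks with room: memory block 2 (176 MB), memory block 3 (98 MB), memory block 5 (196 MB).
Most room is memory block 5 with 196 MB free.

5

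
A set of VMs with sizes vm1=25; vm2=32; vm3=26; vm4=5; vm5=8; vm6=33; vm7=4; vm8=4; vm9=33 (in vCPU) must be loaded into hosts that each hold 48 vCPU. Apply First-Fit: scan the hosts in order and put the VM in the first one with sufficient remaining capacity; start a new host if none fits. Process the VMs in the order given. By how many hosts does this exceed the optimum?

First-Fit: [25,5,8,4,4] [32] [26] [33] [33] → 5 hosts.
5 VMs exceed 24 vCPU (half the capacity), and no two of those can share a host, so at least 5 hosts are needed.
So 5 is already optimal.

0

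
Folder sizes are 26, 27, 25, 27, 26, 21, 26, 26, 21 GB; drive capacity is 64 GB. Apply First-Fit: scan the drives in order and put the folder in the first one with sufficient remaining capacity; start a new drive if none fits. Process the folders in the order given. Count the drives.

Put 26 GB in drive 1; 38 GB remain.
Put 27 GB in drive 1; 11 GB remain.
Put 25 GB in drive 2; 39 GB remain.
Put 27 GB in drive 2; 12 GB remain.
Put 26 GB in drive 3; 38 GB remain.
Put 21 GB in drive 3; 17 GB remain.
Put 26 GB in drive 4; 38 GB remain.
Put 26 GB in drive 4; 12 GB remain.
Put 21 GB in drive 5; 43 GB remain.

5 drives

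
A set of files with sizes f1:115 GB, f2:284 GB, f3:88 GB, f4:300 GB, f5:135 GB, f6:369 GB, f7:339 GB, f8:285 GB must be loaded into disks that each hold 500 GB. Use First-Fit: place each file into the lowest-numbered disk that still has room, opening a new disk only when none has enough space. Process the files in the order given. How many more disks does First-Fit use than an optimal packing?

0

First-Fit: [115,284,88] [300,135] [369] [339] [285] → 5 disks.
5 files exceed 250 GB (half the capacity), and no two of those can share a disk, so at least 5 disks are needed.
So 5 is already optimal.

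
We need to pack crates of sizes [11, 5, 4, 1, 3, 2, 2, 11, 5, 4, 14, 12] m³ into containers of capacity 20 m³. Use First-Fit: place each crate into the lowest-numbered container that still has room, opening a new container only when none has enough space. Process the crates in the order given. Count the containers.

5

11 m³ → container 1 (remaining 9 m³)
5 m³ → container 1 (remaining 4 m³)
4 m³ → container 1 (remaining 0 m³)
1 m³ → container 2 (remaining 19 m³)
3 m³ → container 2 (remaining 16 m³)
2 m³ → container 2 (remaining 14 m³)
2 m³ → container 2 (remaining 12 m³)
11 m³ → container 2 (remaining 1 m³)
5 m³ → container 3 (remaining 15 m³)
4 m³ → container 3 (remaining 11 m³)
14 m³ → container 4 (remaining 6 m³)
12 m³ → container 5 (remaining 8 m³)
Final containers: [11,5,4] [1,3,2,2,11] [5,4] [14] [12].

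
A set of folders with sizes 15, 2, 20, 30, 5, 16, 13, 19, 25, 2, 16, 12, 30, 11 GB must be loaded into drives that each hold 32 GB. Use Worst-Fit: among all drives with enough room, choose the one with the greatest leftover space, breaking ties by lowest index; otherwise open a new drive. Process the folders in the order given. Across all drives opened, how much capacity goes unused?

drive 1: place 15 GB, 17 GB left
drive 1: place 2 GB, 15 GB left
drive 2: place 20 GB, 12 GB left
drive 3: place 30 GB, 2 GB left
drive 1: place 5 GB, 10 GB left
drive 4: place 16 GB, 16 GB left
drive 4: place 13 GB, 3 GB left
drive 5: place 19 GB, 13 GB left
drive 6: place 25 GB, 7 GB left
drive 5: place 2 GB, 11 GB left
drive 7: place 16 GB, 16 GB left
drive 7: place 12 GB, 4 GB left
drive 8: place 30 GB, 2 GB left
drive 2: place 11 GB, 1 GB left
8 drives × 32 GB = 256 GB; used 216 GB; unused 40 GB.

40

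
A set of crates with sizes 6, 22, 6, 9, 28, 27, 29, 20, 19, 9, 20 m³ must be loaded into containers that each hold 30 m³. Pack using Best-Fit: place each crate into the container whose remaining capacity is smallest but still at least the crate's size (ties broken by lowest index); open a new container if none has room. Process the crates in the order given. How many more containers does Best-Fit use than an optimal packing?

1

Best-Fit: [6,22] [6,9] [28] [27] [29] [20,9] [19] [20] → 8 containers.
Total size 195 m³; any packing needs at least ⌈195/30⌉ = 7 containers.
An optimal packing achieves that bound: [29] [28] [27] [22,6] [20,9] [20,9] [19,6] → 7 containers.
Excess: 8 − 7 = 1.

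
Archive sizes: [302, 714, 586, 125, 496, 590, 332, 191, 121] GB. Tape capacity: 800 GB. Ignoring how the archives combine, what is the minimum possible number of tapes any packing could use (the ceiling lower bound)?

5

Total size = 302 + 714 + 586 + 125 + 496 + 590 + 332 + 191 + 121 = 3457 GB.
⌈3457 / 800⌉ = 5.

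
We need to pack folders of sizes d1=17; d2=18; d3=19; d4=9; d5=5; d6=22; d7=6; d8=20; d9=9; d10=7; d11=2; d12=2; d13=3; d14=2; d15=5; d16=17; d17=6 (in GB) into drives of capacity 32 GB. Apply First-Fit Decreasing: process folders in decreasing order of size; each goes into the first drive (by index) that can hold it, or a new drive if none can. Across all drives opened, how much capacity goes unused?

23

Sorted descending: 22, 20, 19, 18, 17, 17, 9, 9, 7, 6, 6, 5, 5, 3, 2, 2, 2.
drive 1: place 22 GB, 10 GB left
drive 2: place 20 GB, 12 GB left
drive 3: place 19 GB, 13 GB left
drive 4: place 18 GB, 14 GB left
drive 5: place 17 GB, 15 GB left
drive 6: place 17 GB, 15 GB left
drive 1: place 9 GB, 1 GB left
drive 2: place 9 GB, 3 GB left
drive 3: place 7 GB, 6 GB left
drive 3: place 6 GB, 0 GB left
drive 4: place 6 GB, 8 GB left
drive 4: place 5 GB, 3 GB left
drive 5: place 5 GB, 10 GB left
drive 2: place 3 GB, 0 GB left
drive 4: place 2 GB, 1 GB left
drive 5: place 2 GB, 8 GB left
drive 5: place 2 GB, 6 GB left
6 drives × 32 GB = 192 GB; used 169 GB; unused 23 GB.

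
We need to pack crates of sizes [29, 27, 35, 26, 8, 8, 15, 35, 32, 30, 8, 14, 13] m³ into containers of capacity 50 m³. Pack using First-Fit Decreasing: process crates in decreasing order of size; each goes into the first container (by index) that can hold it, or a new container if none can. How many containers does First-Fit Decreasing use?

7

Sorted descending: 35, 35, 32, 30, 29, 27, 26, 15, 14, 13, 8, 8, 8.
35 m³ → container 1 (remaining 15 m³)
35 m³ → container 2 (remaining 15 m³)
32 m³ → container 3 (remaining 18 m³)
30 m³ → container 4 (remaining 20 m³)
29 m³ → container 5 (remaining 21 m³)
27 m³ → container 6 (remaining 23 m³)
26 m³ → container 7 (remaining 24 m³)
15 m³ → container 1 (remaining 0 m³)
14 m³ → container 2 (remaining 1 m³)
13 m³ → container 3 (remaining 5 m³)
8 m³ → container 4 (remaining 12 m³)
8 m³ → container 4 (remaining 4 m³)
8 m³ → container 5 (remaining 13 m³)
Final containers: [35,15] [35,14] [32,13] [30,8,8] [29,8] [27] [26].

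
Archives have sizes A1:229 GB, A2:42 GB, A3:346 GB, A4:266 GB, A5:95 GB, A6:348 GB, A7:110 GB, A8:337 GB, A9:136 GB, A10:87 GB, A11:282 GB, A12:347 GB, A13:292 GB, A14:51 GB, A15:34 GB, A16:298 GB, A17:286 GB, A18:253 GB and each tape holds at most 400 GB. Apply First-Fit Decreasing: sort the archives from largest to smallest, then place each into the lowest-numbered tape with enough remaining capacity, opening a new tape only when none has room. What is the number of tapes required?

Sorted descending: 348, 347, 346, 337, 298, 292, 286, 282, 266, 253, 229, 136, 110, 95, 87, 51, 42, 34.
tape 1: place 348 GB, 52 GB left
tape 2: place 347 GB, 53 GB left
tape 3: place 346 GB, 54 GB left
tape 4: place 337 GB, 63 GB left
tape 5: place 298 GB, 102 GB left
tape 6: place 292 GB, 108 GB left
tape 7: place 286 GB, 114 GB left
tape 8: place 282 GB, 118 GB left
tape 9: place 266 GB, 134 GB left
tape 10: place 253 GB, 147 GB left
tape 11: place 229 GB, 171 GB left
tape 10: place 136 GB, 11 GB left
tape 7: place 110 GB, 4 GB left
tape 5: place 95 GB, 7 GB left
tape 6: place 87 GB, 21 GB left
tape 1: place 51 GB, 1 GB left
tape 2: place 42 GB, 11 GB left
tape 3: place 34 GB, 20 GB left

11 tapes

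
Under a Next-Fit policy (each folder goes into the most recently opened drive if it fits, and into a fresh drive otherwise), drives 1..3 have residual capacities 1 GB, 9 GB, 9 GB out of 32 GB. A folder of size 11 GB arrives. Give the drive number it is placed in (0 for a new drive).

0

Next-Fit only looks at drive 3, which has 9 GB free.
11 GB does not fit, so a new drive is opened.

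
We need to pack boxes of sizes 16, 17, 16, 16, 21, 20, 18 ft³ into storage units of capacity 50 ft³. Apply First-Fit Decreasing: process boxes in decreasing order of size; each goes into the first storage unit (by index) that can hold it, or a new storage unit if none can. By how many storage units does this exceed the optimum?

0

First-Fit Decreasing: [21,20] [18,17] [16,16,16] → 3 storage units.
Total size 124 ft³; any packing needs at least ⌈124/50⌉ = 3 storage units.
So 3 is already optimal.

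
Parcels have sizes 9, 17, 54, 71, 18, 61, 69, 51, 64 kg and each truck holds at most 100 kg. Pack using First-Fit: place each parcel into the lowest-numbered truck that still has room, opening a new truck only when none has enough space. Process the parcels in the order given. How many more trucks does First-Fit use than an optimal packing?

0

First-Fit: [9,17,54,18] [71] [61] [69] [51] [64] → 6 trucks.
6 parcels exceed 50 kg (half the capacity), and no two of those can share a truck, so at least 6 trucks are needed.
So 6 is already optimal.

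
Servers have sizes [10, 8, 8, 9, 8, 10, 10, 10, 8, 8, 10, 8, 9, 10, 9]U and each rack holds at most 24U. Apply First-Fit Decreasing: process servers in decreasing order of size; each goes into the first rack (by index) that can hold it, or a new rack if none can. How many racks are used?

Sorted descending: 10, 10, 10, 10, 10, 10, 9, 9, 9, 8, 8, 8, 8, 8, 8.
10U → rack 1 (remaining 14U)
10U → rack 1 (remaining 4U)
10U → rack 2 (remaining 14U)
10U → rack 2 (remaining 4U)
10U → rack 3 (remaining 14U)
10U → rack 3 (remaining 4U)
9U → rack 4 (remaining 15U)
9U → rack 4 (remaining 6U)
9U → rack 5 (remaining 15U)
8U → rack 5 (remaining 7U)
8U → rack 6 (remaining 16U)
8U → rack 6 (remaining 8U)
8U → rack 6 (remaining 0U)
8U → rack 7 (remaining 16U)
8U → rack 7 (remaining 8U)

7 racks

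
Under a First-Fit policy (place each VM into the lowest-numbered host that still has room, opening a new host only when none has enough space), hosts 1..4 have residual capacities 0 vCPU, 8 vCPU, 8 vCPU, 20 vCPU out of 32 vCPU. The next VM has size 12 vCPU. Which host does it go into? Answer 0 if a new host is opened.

Hosts with room: host 4 (20 vCPU).
The first with room is host 4.

4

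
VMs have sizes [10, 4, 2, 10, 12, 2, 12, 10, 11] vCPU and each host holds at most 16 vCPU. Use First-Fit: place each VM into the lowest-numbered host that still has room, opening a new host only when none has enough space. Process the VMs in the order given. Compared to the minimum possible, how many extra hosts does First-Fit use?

First-Fit: [10,4,2] [10,2] [12] [12] [10] [11] → 6 hosts.
6 VMs exceed 8 vCPU (half the capacity), and no two of those can share a host, so at least 6 hosts are needed.
So 6 is already optimal.

0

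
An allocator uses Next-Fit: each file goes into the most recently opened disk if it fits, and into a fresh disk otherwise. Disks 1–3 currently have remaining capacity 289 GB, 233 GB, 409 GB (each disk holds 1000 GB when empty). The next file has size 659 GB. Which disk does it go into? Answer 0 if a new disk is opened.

0

Next-Fit only looks at disk 3, which has 409 GB free.
659 GB does not fit, so a new disk is opened.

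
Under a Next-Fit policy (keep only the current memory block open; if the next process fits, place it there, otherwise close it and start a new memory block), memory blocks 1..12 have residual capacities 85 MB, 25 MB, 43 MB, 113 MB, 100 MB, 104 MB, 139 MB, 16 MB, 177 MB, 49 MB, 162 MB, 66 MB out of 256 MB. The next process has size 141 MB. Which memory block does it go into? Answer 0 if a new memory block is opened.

Next-Fit only looks at memory block 12, which has 66 MB free.
141 MB does not fit, so a new memory block is opened.

0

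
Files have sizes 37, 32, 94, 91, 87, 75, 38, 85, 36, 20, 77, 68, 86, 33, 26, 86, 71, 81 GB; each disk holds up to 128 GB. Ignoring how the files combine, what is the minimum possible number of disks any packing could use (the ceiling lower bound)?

9 disks

Total size = 37 + 32 + 94 + 91 + 87 + 75 + 38 + 85 + 36 + 20 + 77 + 68 + 86 + 33 + 26 + 86 + 71 + 81 = 1123 GB.
⌈1123 / 128⌉ = 9.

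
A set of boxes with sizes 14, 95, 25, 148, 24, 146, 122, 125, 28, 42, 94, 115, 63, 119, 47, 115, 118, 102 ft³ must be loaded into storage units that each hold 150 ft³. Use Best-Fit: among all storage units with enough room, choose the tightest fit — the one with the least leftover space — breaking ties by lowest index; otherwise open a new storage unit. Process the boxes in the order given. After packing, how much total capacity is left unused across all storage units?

14 ft³ → storage unit 1 (remaining 136 ft³)
95 ft³ → storage unit 1 (remaining 41 ft³)
25 ft³ → storage unit 1 (remaining 16 ft³)
148 ft³ → storage unit 2 (remaining 2 ft³)
24 ft³ → storage unit 3 (remaining 126 ft³)
146 ft³ → storage unit 4 (remaining 4 ft³)
122 ft³ → storage unit 3 (remaining 4 ft³)
125 ft³ → storage unit 5 (remaining 25 ft³)
28 ft³ → storage unit 6 (remaining 122 ft³)
42 ft³ → storage unit 6 (remaining 80 ft³)
94 ft³ → storage unit 7 (remaining 56 ft³)
115 ft³ → storage unit 8 (remaining 35 ft³)
63 ft³ → storage unit 6 (remaining 17 ft³)
119 ft³ → storage unit 9 (remaining 31 ft³)
47 ft³ → storage unit 7 (remaining 9 ft³)
115 ft³ → storage unit 10 (remaining 35 ft³)
118 ft³ → storage unit 11 (remaining 32 ft³)
102 ft³ → storage unit 12 (remaining 48 ft³)
12 storage units × 150 ft³ = 1800 ft³; used 1542 ft³; unused 258 ft³.

258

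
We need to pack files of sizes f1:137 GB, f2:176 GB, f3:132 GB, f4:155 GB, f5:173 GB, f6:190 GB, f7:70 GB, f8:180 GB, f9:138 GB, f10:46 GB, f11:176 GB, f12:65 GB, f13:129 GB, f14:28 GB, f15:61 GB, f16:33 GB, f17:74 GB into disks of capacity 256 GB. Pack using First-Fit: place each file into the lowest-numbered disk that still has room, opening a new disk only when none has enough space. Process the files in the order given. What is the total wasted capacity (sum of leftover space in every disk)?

Put f1 (137 GB) in disk 1; 119 GB remain.
Put f2 (176 GB) in disk 2; 80 GB remain.
Put f3 (132 GB) in disk 3; 124 GB remain.
Put f4 (155 GB) in disk 4; 101 GB remain.
Put f5 (173 GB) in disk 5; 83 GB remain.
Put f6 (190 GB) in disk 6; 66 GB remain.
Put f7 (70 GB) in disk 1; 49 GB remain.
Put f8 (180 GB) in disk 7; 76 GB remain.
Put f9 (138 GB) in disk 8; 118 GB remain.
Put f10 (46 GB) in disk 1; 3 GB remain.
Put f11 (176 GB) in disk 9; 80 GB remain.
Put f12 (65 GB) in disk 2; 15 GB remain.
Put f13 (129 GB) in disk 10; 127 GB remain.
Put f14 (28 GB) in disk 3; 96 GB remain.
Put f15 (61 GB) in disk 3; 35 GB remain.
Put f16 (33 GB) in disk 3; 2 GB remain.
Put f17 (74 GB) in disk 4; 27 GB remain.
10 disks × 256 GB = 2560 GB; used 1963 GB; unused 597 GB.

597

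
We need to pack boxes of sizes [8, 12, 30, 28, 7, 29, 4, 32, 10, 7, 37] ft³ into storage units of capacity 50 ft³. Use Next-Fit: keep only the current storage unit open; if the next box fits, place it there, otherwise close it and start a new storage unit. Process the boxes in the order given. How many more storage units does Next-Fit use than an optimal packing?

Next-Fit: [8,12,30] [28,7] [29,4] [32,10,7] [37] → 5 storage units.
Total size 204 ft³; any packing needs at least ⌈204/50⌉ = 5 storage units.
So 5 is already optimal.

0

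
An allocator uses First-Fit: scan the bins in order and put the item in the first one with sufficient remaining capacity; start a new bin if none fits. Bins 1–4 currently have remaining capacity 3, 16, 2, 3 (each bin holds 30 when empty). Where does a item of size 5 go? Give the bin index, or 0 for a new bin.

Bins with room: bin 2 (16).
The first with room is bin 2.

2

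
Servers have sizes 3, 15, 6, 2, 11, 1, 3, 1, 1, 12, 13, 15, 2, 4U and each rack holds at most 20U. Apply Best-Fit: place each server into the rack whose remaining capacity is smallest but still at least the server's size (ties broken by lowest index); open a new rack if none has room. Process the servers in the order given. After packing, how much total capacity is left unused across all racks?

Put 3U in rack 1; 17U remain.
Put 15U in rack 1; 2U remain.
Put 6U in rack 2; 14U remain.
Put 2U in rack 1; 0U remain.
Put 11U in rack 2; 3U remain.
Put 1U in rack 2; 2U remain.
Put 3U in rack 3; 17U remain.
Put 1U in rack 2; 1U remain.
Put 1U in rack 2; 0U remain.
Put 12U in rack 3; 5U remain.
Put 13U in rack 4; 7U remain.
Put 15U in rack 5; 5U remain.
Put 2U in rack 3; 3U remain.
Put 4U in rack 5; 1U remain.
5 racks × 20U = 100U; used 89U; unused 11U.

11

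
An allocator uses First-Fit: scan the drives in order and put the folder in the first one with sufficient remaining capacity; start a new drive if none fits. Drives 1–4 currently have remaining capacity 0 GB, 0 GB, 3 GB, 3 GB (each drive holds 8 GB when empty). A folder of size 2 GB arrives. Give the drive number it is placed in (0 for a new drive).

3

Drives with room: drive 3 (3 GB), drive 4 (3 GB).
The first with room is drive 3.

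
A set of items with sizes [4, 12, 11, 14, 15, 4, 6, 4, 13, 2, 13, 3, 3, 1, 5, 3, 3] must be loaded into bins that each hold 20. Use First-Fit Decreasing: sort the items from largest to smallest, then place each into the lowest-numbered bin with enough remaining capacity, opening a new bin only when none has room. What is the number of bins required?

Sorted descending: 15, 14, 13, 13, 12, 11, 6, 5, 4, 4, 4, 3, 3, 3, 3, 2, 1.
Put 15 in bin 1; 5 remain.
Put 14 in bin 2; 6 remain.
Put 13 in bin 3; 7 remain.
Put 13 in bin 4; 7 remain.
Put 12 in bin 5; 8 remain.
Put 11 in bin 6; 9 remain.
Put 6 in bin 2; 0 remain.
Put 5 in bin 1; 0 remain.
Put 4 in bin 3; 3 remain.
Put 4 in bin 4; 3 remain.
Put 4 in bin 5; 4 remain.
Put 3 in bin 3; 0 remain.
Put 3 in bin 4; 0 remain.
Put 3 in bin 5; 1 remain.
Put 3 in bin 6; 6 remain.
Put 2 in bin 6; 4 remain.
Put 1 in bin 5; 0 remain.

6 bins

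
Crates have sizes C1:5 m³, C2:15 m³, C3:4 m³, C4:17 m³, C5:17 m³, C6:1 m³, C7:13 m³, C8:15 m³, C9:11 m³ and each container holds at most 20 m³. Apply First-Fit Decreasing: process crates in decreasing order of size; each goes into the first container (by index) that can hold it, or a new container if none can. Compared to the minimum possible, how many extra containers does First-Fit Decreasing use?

First-Fit Decreasing: [17,1] [17] [15,5] [15,4] [13] [11] → 6 containers.
6 crates exceed 10 m³ (half the capacity), and no two of those can share a container, so at least 6 containers are needed.
So 6 is already optimal.

0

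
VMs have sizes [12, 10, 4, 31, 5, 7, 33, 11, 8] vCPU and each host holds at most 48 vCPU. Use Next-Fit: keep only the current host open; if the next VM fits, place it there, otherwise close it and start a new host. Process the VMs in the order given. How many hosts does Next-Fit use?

Put 12 vCPU in host 1; 36 vCPU remain.
Put 10 vCPU in host 1; 26 vCPU remain.
Put 4 vCPU in host 1; 22 vCPU remain.
Put 31 vCPU in host 2; 17 vCPU remain.
Put 5 vCPU in host 2; 12 vCPU remain.
Put 7 vCPU in host 2; 5 vCPU remain.
Put 33 vCPU in host 3; 15 vCPU remain.
Put 11 vCPU in host 3; 4 vCPU remain.
Put 8 vCPU in host 4; 40 vCPU remain.
Final hosts: [12,10,4] [31,5,7] [33,11] [8].

4 hosts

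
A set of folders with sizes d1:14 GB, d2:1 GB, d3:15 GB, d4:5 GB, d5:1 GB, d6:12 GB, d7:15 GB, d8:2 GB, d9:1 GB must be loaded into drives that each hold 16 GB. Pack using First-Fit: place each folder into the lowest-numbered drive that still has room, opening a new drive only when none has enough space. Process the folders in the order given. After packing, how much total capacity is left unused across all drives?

d1 (14 GB) → drive 1 (remaining 2 GB)
d2 (1 GB) → drive 1 (remaining 1 GB)
d3 (15 GB) → drive 2 (remaining 1 GB)
d4 (5 GB) → drive 3 (remaining 11 GB)
d5 (1 GB) → drive 1 (remaining 0 GB)
d6 (12 GB) → drive 4 (remaining 4 GB)
d7 (15 GB) → drive 5 (remaining 1 GB)
d8 (2 GB) → drive 3 (remaining 9 GB)
d9 (1 GB) → drive 2 (remaining 0 GB)
5 drives × 16 GB = 80 GB; used 66 GB; unused 14 GB.

14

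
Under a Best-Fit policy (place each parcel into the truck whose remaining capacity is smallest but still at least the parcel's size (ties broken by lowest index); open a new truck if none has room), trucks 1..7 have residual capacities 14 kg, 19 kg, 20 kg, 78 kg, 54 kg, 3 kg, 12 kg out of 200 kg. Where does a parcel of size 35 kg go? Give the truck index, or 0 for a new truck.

5

Trucks with room: truck 4 (78 kg), truck 5 (54 kg).
Tightest fit is truck 5 with 54 kg free.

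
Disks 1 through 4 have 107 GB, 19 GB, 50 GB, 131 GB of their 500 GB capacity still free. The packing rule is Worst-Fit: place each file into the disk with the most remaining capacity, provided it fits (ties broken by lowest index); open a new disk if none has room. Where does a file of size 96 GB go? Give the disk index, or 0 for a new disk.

Disks with room: disk 1 (107 GB), disk 4 (131 GB).
Most room is disk 4 with 131 GB free.

4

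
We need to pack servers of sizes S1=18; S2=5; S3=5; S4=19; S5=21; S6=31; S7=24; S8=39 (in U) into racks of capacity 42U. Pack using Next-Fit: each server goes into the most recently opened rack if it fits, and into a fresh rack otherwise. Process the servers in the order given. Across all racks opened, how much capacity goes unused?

48

S1 (18U) → rack 1 (remaining 24U)
S2 (5U) → rack 1 (remaining 19U)
S3 (5U) → rack 1 (remaining 14U)
S4 (19U) → rack 2 (remaining 23U)
S5 (21U) → rack 2 (remaining 2U)
S6 (31U) → rack 3 (remaining 11U)
S7 (24U) → rack 4 (remaining 18U)
S8 (39U) → rack 5 (remaining 3U)
5 racks × 42U = 210U; used 162U; unused 48U.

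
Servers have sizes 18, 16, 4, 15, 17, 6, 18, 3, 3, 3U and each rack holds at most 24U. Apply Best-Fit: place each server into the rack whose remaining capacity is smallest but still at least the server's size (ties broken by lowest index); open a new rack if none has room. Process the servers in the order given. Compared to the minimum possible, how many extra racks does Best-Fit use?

0

Best-Fit: [18,4] [16,3] [15] [17,6] [18,3,3] → 5 racks.
Total size 103U; any packing needs at least ⌈103/24⌉ = 5 racks.
So 5 is already optimal.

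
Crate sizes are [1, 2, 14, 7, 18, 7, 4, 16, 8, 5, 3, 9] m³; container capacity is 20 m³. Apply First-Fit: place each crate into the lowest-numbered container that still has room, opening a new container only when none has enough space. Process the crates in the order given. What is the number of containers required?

6

1 m³ → container 1 (remaining 19 m³)
2 m³ → container 1 (remaining 17 m³)
14 m³ → container 1 (remaining 3 m³)
7 m³ → container 2 (remaining 13 m³)
18 m³ → container 3 (remaining 2 m³)
7 m³ → container 2 (remaining 6 m³)
4 m³ → container 2 (remaining 2 m³)
16 m³ → container 4 (remaining 4 m³)
8 m³ → container 5 (remaining 12 m³)
5 m³ → container 5 (remaining 7 m³)
3 m³ → container 1 (remaining 0 m³)
9 m³ → container 6 (remaining 11 m³)
Final containers: [1,2,14,3] [7,7,4] [18] [16] [8,5] [9].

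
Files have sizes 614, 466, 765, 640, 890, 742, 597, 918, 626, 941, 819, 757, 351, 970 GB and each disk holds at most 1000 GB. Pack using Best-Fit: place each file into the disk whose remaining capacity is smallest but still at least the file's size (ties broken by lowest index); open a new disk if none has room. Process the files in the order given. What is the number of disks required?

13

614 GB → disk 1 (remaining 386 GB)
466 GB → disk 2 (remaining 534 GB)
765 GB → disk 3 (remaining 235 GB)
640 GB → disk 4 (remaining 360 GB)
890 GB → disk 5 (remaining 110 GB)
742 GB → disk 6 (remaining 258 GB)
597 GB → disk 7 (remaining 403 GB)
918 GB → disk 8 (remaining 82 GB)
626 GB → disk 9 (remaining 374 GB)
941 GB → disk 10 (remaining 59 GB)
819 GB → disk 11 (remaining 181 GB)
757 GB → disk 12 (remaining 243 GB)
351 GB → disk 4 (remaining 9 GB)
970 GB → disk 13 (remaining 30 GB)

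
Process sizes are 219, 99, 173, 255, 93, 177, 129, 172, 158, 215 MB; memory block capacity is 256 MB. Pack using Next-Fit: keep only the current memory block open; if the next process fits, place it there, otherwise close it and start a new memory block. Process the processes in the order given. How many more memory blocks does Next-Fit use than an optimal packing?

Next-Fit: [219] [99] [173] [255] [93] [177] [129] [172] [158] [215] → 10 memory blocks.
8 processes exceed 128 MB (half the capacity), and no two of those can share a memory block, so at least 8 memory blocks are needed.
An optimal packing achieves that bound: [255] [219] [215] [177] [173] [172] [158,93] [129,99] → 8 memory blocks.
Excess: 10 − 8 = 2.

2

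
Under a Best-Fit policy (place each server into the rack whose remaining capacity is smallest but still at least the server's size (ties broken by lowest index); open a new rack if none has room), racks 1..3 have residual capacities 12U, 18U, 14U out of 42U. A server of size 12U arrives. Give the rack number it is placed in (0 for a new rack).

Racks with room: rack 1 (12U), rack 2 (18U), rack 3 (14U).
Tightest fit is rack 1 with 12U free.

1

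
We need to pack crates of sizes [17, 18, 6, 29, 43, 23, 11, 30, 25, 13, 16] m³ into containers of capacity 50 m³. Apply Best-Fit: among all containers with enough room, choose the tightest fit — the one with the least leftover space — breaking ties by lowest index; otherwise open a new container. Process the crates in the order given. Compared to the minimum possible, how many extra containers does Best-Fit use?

Best-Fit: [17,18,6] [29,11] [43] [23,25] [30,13] [16] → 6 containers.
Total size 231 m³; any packing needs at least ⌈231/50⌉ = 5 containers.
An optimal packing achieves that bound: [43,6] [30,18] [29,17] [25,23] [16,13,11] → 5 containers.
Excess: 6 − 5 = 1.

1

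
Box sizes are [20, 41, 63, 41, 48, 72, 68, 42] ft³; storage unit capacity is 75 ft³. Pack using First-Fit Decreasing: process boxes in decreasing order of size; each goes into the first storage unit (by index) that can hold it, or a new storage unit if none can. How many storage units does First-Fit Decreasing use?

7 storage units

Sorted descending: 72, 68, 63, 48, 42, 41, 41, 20.
72 ft³ → storage unit 1 (remaining 3 ft³)
68 ft³ → storage unit 2 (remaining 7 ft³)
63 ft³ → storage unit 3 (remaining 12 ft³)
48 ft³ → storage unit 4 (remaining 27 ft³)
42 ft³ → storage unit 5 (remaining 33 ft³)
41 ft³ → storage unit 6 (remaining 34 ft³)
41 ft³ → storage unit 7 (remaining 34 ft³)
20 ft³ → storage unit 4 (remaining 7 ft³)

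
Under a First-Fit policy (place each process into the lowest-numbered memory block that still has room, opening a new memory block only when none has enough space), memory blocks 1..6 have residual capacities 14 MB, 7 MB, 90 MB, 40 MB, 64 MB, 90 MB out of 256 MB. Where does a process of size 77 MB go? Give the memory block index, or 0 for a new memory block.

Memory blocks with room: memory block 3 (90 MB), memory block 6 (90 MB).
The first with room is memory block 3.

3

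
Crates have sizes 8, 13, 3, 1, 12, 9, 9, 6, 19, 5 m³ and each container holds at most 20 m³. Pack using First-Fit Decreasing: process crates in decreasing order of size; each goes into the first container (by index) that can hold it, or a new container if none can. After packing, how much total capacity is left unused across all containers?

15

Sorted descending: 19, 13, 12, 9, 9, 8, 6, 5, 3, 1.
19 m³ → container 1 (remaining 1 m³)
13 m³ → container 2 (remaining 7 m³)
12 m³ → container 3 (remaining 8 m³)
9 m³ → container 4 (remaining 11 m³)
9 m³ → container 4 (remaining 2 m³)
8 m³ → container 3 (remaining 0 m³)
6 m³ → container 2 (remaining 1 m³)
5 m³ → container 5 (remaining 15 m³)
3 m³ → container 5 (remaining 12 m³)
1 m³ → container 1 (remaining 0 m³)
5 containers × 20 m³ = 100 m³; used 85 m³; unused 15 m³.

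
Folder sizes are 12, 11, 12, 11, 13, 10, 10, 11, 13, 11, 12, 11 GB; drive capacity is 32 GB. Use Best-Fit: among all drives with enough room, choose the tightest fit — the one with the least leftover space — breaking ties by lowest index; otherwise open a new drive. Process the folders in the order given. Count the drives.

12 GB → drive 1 (remaining 20 GB)
11 GB → drive 1 (remaining 9 GB)
12 GB → drive 2 (remaining 20 GB)
11 GB → drive 2 (remaining 9 GB)
13 GB → drive 3 (remaining 19 GB)
10 GB → drive 3 (remaining 9 GB)
10 GB → drive 4 (remaining 22 GB)
11 GB → drive 4 (remaining 11 GB)
13 GB → drive 5 (remaining 19 GB)
11 GB → drive 4 (remaining 0 GB)
12 GB → drive 5 (remaining 7 GB)
11 GB → drive 6 (remaining 21 GB)

6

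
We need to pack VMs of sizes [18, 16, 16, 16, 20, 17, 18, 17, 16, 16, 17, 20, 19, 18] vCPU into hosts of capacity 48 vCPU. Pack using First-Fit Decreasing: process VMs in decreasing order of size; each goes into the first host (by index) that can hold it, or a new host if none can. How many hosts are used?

Sorted descending: 20, 20, 19, 18, 18, 18, 17, 17, 17, 16, 16, 16, 16, 16.
host 1: place 20 vCPU, 28 vCPU left
host 1: place 20 vCPU, 8 vCPU left
host 2: place 19 vCPU, 29 vCPU left
host 2: place 18 vCPU, 11 vCPU left
host 3: place 18 vCPU, 30 vCPU left
host 3: place 18 vCPU, 12 vCPU left
host 4: place 17 vCPU, 31 vCPU left
host 4: place 17 vCPU, 14 vCPU left
host 5: place 17 vCPU, 31 vCPU left
host 5: place 16 vCPU, 15 vCPU left
host 6: place 16 vCPU, 32 vCPU left
host 6: place 16 vCPU, 16 vCPU left
host 6: place 16 vCPU, 0 vCPU left
host 7: place 16 vCPU, 32 vCPU left
Final hosts: [20,20] [19,18] [18,18] [17,17] [17,16] [16,16,16] [16].

7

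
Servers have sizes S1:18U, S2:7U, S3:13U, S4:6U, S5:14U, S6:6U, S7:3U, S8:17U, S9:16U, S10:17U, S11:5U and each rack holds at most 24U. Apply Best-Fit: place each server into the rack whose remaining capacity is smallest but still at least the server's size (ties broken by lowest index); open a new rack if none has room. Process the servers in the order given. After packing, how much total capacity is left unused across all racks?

rack 1: place S1 (18U), 6U left
rack 2: place S2 (7U), 17U left
rack 2: place S3 (13U), 4U left
rack 1: place S4 (6U), 0U left
rack 3: place S5 (14U), 10U left
rack 3: place S6 (6U), 4U left
rack 2: place S7 (3U), 1U left
rack 4: place S8 (17U), 7U left
rack 5: place S9 (16U), 8U left
rack 6: place S10 (17U), 7U left
rack 4: place S11 (5U), 2U left
6 racks × 24U = 144U; used 122U; unused 22U.

22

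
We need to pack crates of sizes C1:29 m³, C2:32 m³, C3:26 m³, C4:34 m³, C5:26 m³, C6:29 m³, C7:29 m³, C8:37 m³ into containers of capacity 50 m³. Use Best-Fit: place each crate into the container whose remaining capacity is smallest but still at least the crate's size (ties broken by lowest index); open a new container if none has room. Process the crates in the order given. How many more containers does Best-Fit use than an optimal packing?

0

Best-Fit: [29] [32] [26] [34] [26] [29] [29] [37] → 8 containers.
8 crates exceed 25 m³ (half the capacity), and no two of those can share a container, so at least 8 containers are needed.
So 8 is already optimal.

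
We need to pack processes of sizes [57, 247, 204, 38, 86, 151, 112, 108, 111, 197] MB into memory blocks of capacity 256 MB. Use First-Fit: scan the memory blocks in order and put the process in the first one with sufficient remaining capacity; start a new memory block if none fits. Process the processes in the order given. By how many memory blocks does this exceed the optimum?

First-Fit: [57,38,86] [247] [204] [151] [112,108] [111] [197] → 7 memory blocks.
Total size 1311 MB; any packing needs at least ⌈1311/256⌉ = 6 memory blocks.
An optimal packing achieves that bound: [247] [204,38] [197,57] [151,86] [112,111] [108] → 6 memory blocks.
Excess: 7 − 6 = 1.

1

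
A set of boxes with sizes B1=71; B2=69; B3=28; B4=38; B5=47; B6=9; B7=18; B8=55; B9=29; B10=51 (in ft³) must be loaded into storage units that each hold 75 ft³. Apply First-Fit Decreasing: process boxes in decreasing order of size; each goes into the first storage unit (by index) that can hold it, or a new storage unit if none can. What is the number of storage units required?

Sorted descending: 71, 69, 55, 51, 47, 38, 29, 28, 18, 9.
Put 71 ft³ in storage unit 1; 4 ft³ remain.
Put 69 ft³ in storage unit 2; 6 ft³ remain.
Put 55 ft³ in storage unit 3; 20 ft³ remain.
Put 51 ft³ in storage unit 4; 24 ft³ remain.
Put 47 ft³ in storage unit 5; 28 ft³ remain.
Put 38 ft³ in storage unit 6; 37 ft³ remain.
Put 29 ft³ in storage unit 6; 8 ft³ remain.
Put 28 ft³ in storage unit 5; 0 ft³ remain.
Put 18 ft³ in storage unit 3; 2 ft³ remain.
Put 9 ft³ in storage unit 4; 15 ft³ remain.
Final storage units: [71] [69] [55,18] [51,9] [47,28] [38,29].

6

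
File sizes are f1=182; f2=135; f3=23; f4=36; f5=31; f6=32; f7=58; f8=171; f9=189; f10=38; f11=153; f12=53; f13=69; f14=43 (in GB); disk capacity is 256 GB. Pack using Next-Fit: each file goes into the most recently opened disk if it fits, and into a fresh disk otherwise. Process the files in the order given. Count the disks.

7

disk 1: place f1 (182 GB), 74 GB left
disk 2: place f2 (135 GB), 121 GB left
disk 2: place f3 (23 GB), 98 GB left
disk 2: place f4 (36 GB), 62 GB left
disk 2: place f5 (31 GB), 31 GB left
disk 3: place f6 (32 GB), 224 GB left
disk 3: place f7 (58 GB), 166 GB left
disk 4: place f8 (171 GB), 85 GB left
disk 5: place f9 (189 GB), 67 GB left
disk 5: place f10 (38 GB), 29 GB left
disk 6: place f11 (153 GB), 103 GB left
disk 6: place f12 (53 GB), 50 GB left
disk 7: place f13 (69 GB), 187 GB left
disk 7: place f14 (43 GB), 144 GB left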